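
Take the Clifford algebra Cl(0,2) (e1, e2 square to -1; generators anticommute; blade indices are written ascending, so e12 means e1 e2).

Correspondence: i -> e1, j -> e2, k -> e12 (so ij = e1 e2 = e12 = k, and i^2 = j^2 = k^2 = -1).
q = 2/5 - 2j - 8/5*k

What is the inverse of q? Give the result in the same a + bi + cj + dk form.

In blades: q = 2/5 - 2*e2 - 8/5*e12.
With qbar = 2/5 + 2*e2 + 8/5*e12 (scalar fixed, mapped units negated), q qbar = 168/25 (the sum of squared coefficients), so q^-1 = qbar / (168/25) = 5/84 + 25/84*e2 + 5/21*e12; translating back:
Answer: 5/84 + 25/84*j + 5/21*k


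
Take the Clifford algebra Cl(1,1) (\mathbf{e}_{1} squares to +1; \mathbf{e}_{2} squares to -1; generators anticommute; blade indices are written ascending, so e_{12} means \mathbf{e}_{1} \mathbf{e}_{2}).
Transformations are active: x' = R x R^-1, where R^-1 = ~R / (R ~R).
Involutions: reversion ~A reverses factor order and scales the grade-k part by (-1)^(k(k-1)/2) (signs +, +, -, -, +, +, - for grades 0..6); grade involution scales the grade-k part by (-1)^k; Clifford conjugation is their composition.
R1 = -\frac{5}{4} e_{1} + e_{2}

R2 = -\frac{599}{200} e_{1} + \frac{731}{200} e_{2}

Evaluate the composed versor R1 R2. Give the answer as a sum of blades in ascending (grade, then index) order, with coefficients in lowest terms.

Distribute over the terms of R1 (each basis-blade product reordered to ascending indices, repeated generators contracted through their squares):
(-\frac{5}{4} e_{1}) R2 = \frac{599}{160} - \frac{731}{160} e_{12}
(e_{2}) R2 = -\frac{731}{200} + \frac{599}{200} e_{12}
Summing the partial products and collecting blades:
Answer: \frac{71}{800} - \frac{1259}{800} e_{12}


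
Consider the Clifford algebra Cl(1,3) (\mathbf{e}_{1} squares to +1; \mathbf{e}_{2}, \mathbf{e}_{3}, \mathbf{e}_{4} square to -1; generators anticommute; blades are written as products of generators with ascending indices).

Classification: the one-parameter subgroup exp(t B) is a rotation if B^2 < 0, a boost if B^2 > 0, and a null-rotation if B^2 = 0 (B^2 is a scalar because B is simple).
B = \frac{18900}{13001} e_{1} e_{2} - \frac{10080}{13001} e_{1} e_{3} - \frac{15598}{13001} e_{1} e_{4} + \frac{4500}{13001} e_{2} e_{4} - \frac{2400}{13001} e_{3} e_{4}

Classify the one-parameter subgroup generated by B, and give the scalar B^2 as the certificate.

B^2 term by term: the squares give (\frac{18900}{13001})^2*(e_{1} e_{2})^2 + (-\frac{10080}{13001})^2*(e_{1} e_{3})^2 + (-\frac{15598}{13001})^2*(e_{1} e_{4})^2 + (\frac{4500}{13001})^2*(e_{2} e_{4})^2 + (-\frac{2400}{13001})^2*(e_{3} e_{4})^2 = \frac{357210000}{169026001}*(+1) + \frac{101606400}{169026001}*(+1) + \frac{243297604}{169026001}*(+1) + \frac{20250000}{169026001}*(-1) + \frac{5760000}{169026001}*(-1) = 4 (each basis 2-blade squares to minus the product of its generators' squares); cross terms between blades sharing an index anticommute and cancel; the commuting (index-disjoint) pairs give grade-4 terms 2*c*c'*(blade product), which cancel blade by blade — e_{1} e_{2} e_{3} e_{4}: -\frac{90720000}{169026001} + \frac{90720000}{169026001} = 0 — confirming B is simple. So B^2 = 4.
Answer: boost, certificate B^2 = 4. B^2 = 4 is basis-independent, so its sign is the whole story.


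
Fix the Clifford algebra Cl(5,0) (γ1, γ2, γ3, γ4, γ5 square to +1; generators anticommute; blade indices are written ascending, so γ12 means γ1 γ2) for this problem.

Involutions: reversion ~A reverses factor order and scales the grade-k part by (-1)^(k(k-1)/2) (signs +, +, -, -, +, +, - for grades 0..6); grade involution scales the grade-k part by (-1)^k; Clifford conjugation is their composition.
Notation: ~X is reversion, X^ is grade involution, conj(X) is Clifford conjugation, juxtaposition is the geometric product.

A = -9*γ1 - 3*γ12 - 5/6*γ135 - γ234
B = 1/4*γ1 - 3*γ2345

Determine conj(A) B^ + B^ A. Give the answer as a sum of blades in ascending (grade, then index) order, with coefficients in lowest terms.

first term: -9/4 + 3/4*γ2 - 3*γ5 + 5/24*γ35 + 5/2*γ124 - 1/4*γ1234 - 9*γ1345 - 27*γ12345
second term: 9/4 + 3/4*γ2 + 3*γ5 + 5/24*γ35 + 5/2*γ124 + 1/4*γ1234 - 9*γ1345 + 27*γ12345
Answer: 3/2*γ2 + 5/12*γ35 + 5*γ124 - 18*γ1345


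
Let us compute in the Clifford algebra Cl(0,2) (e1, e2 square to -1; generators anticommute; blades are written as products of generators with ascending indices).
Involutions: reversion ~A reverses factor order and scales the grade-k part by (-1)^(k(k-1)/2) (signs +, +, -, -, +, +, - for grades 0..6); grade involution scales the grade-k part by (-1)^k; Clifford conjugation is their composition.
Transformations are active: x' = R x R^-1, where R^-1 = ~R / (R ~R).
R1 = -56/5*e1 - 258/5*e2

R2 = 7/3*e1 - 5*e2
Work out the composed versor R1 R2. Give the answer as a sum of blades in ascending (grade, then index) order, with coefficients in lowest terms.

Distribute over the terms of R1 (each basis-blade product reordered to ascending indices, repeated generators contracted through their squares):
(-56/5*e1) R2 = 392/15 + 56*e1 e2
(-258/5*e2) R2 = -258 + 602/5*e1 e2
Summing the partial products and collecting blades:
Answer: -3478/15 + 882/5*e1 e2


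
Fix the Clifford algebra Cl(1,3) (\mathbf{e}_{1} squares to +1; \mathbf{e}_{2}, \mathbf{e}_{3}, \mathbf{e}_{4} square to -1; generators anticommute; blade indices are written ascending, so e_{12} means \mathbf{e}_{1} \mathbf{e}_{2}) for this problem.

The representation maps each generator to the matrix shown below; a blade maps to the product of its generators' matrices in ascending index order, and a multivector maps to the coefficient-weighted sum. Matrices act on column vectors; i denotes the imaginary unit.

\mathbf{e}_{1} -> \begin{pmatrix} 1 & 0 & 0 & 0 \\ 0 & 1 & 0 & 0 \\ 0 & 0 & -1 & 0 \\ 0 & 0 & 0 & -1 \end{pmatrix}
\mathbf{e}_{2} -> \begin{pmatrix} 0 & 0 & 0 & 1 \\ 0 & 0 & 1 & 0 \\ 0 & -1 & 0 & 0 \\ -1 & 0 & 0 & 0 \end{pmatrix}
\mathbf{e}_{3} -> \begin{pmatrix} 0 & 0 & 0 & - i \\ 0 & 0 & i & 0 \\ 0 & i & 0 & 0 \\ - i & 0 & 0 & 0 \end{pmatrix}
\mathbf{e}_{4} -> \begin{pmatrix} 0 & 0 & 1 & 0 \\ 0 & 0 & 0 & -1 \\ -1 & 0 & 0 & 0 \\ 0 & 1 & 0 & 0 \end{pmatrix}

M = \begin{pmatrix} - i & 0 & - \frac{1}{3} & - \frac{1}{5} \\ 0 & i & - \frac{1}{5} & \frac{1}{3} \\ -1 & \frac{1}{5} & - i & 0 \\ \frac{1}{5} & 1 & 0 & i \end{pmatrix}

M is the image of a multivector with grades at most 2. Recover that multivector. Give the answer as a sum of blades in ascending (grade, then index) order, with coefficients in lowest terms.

Method: the blade images are trace-orthogonal — tr(rho(e_A) rho(e_B)^-1) = 4 if A = B and 0 otherwise — and rho(e_A)^-1 = (e_A)^2 * rho(e_A) with (e_A)^2 = +1 or -1, so the coefficient of e_A in the preimage is (e_A)^2 * tr(M rho(e_A))/4.
Nonzero projections over blades of grade <= 2: e_{2}: (e_{2})^2 = -1, tr(M rho(e_{2})) = \frac{4}{5}, coefficient -\frac{1}{5}; e_{4}: (e_{4})^2 = -1, tr(M rho(e_{4})) = - \frac{4}{3}, coefficient \frac{1}{3}; e_{14}: (e_{14})^2 = +1, tr(M rho(e_{14})) = - \frac{8}{3}, coefficient -\frac{2}{3}; e_{23}: (e_{23})^2 = -1, tr(M rho(e_{23})) = -4, coefficient 1. Every other blade of grade <= 2 projects to 0.
Answer: -\frac{1}{5} e_{2} + \frac{1}{3} e_{4} - \frac{2}{3} e_{14} + e_{23}


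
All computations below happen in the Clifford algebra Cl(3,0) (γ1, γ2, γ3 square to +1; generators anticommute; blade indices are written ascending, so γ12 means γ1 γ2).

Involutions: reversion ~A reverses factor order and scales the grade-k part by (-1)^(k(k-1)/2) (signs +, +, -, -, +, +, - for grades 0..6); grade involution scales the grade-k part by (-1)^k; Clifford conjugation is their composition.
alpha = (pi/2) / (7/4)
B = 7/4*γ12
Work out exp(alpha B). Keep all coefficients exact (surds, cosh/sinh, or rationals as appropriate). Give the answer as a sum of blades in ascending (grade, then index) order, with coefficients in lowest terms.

B^2 = (7/4)^2*(γ12)^2 = 49/16*(-1) = -49/16 (a basis 2-blade squares to minus the product of its generators' squares).
B^2 = -49/16 — the negative square puts this in the circular regime; l = 7/4, alpha*l = pi/2, so exp(alpha B) = cos(pi/2) + (sin(pi/2)/(7/4))*B = 0 + (4/7)*B.
Answer: γ12


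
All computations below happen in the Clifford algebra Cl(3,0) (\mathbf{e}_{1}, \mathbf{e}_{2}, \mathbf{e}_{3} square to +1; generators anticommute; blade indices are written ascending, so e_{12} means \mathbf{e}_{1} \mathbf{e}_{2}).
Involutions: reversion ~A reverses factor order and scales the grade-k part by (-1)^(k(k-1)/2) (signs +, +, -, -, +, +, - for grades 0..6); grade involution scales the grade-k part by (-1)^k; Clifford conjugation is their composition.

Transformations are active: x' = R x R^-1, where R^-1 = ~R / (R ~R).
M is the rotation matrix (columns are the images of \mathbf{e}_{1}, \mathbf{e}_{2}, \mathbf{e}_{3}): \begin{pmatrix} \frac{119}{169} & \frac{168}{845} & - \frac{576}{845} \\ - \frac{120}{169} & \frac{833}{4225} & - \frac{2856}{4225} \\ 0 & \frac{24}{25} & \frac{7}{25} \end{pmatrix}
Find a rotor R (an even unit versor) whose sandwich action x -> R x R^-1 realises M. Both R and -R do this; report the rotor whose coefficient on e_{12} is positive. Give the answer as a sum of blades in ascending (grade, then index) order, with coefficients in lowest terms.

Method: write R = a + b12*e_{12} + b13*e_{13} + b23*e_{23} with a^2 + b12^2 + b13^2 + b23^2 = 1 (so R^-1 = ~R). Expanding the columns R e_j ~R gives tr M = 4a^2 - 1 and, from the antisymmetric part, M21 - M12 = -4a*b12, M13 - M31 = 4a*b13, M32 - M23 = -4a*b23.
Here tr M = \frac{4991}{4225}, so a^2 = (1 + tr M)/4 = \frac{2304}{4225} and a = ±\frac{48}{65}. Taking a = \frac{48}{65}: M21 - M12 = -\frac{768}{845}, M13 - M31 = -\frac{576}{845}, M32 - M23 = \frac{6912}{4225}, giving b12 = \frac{4}{13}, b13 = -\frac{3}{13}, b23 = -\frac{36}{65}, i.e. R = \frac{48}{65} + \frac{4}{13} e_{12} - \frac{3}{13} e_{13} - \frac{36}{65} e_{23}.
Its e_{12} coefficient is already positive.
Answer: \frac{48}{65} + \frac{4}{13} e_{12} - \frac{3}{13} e_{13} - \frac{36}{65} e_{23}. Note: both R and -R realise this M (trace \frac{4991}{4225}); the covering map identifies them, and the e_{12}-coefficient sign is the tie-breaker.


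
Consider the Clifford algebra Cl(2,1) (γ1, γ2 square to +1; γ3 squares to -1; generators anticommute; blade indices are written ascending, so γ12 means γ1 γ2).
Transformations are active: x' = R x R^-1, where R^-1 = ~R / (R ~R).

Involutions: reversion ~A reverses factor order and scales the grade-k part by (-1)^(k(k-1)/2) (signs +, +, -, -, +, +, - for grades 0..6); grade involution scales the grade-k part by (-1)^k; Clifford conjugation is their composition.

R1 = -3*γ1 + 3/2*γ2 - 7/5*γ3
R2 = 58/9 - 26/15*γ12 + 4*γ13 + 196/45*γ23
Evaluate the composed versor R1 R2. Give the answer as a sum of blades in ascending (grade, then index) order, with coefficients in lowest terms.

Distribute over the terms of R1 (each basis-blade product reordered to ascending indices, repeated generators contracted through their squares):
(-3*γ1) R2 = -58/3*γ1 + 26/5*γ2 - 12*γ3 - 196/15*γ123
(3/2*γ2) R2 = 13/5*γ1 + 29/3*γ2 + 98/15*γ3 - 6*γ123
(-7/5*γ3) R2 = -28/5*γ1 - 1372/225*γ2 - 406/45*γ3 + 182/75*γ123
Summing the partial products and collecting blades:
Answer: -67/3*γ1 + 1973/225*γ2 - 652/45*γ3 - 416/25*γ123


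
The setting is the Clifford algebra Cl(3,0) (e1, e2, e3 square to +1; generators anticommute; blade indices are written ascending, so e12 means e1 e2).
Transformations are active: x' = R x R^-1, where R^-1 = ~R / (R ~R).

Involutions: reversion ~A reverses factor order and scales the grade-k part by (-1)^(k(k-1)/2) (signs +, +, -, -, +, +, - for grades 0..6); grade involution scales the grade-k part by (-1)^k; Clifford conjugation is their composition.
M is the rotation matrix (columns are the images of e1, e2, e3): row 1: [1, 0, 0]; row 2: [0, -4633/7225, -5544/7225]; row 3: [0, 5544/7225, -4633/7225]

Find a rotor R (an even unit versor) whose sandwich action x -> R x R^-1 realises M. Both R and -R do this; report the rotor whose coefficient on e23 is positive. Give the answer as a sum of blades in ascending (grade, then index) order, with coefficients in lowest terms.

Method: write R = a + b12*e12 + b13*e13 + b23*e23 with a^2 + b12^2 + b13^2 + b23^2 = 1 (so R^-1 = ~R). Expanding the columns R e_j ~R gives tr M = 4a^2 - 1 and, from the antisymmetric part, M21 - M12 = -4a*b12, M13 - M31 = 4a*b13, M32 - M23 = -4a*b23.
Here tr M = -2041/7225, so a^2 = (1 + tr M)/4 = 1296/7225 and a = ±36/85. Taking a = 36/85: M21 - M12 = 0, M13 - M31 = 0, M32 - M23 = 11088/7225, giving b12 = 0, b13 = 0, b23 = -77/85, i.e. R = 36/85 - 77/85*e23.
Its e23 coefficient is negative, so report the other preimage -R.
Answer: -36/85 + 77/85*e23. Note: both R and -R realise this M (trace -2041/7225); the covering map identifies them, and the e23-coefficient sign is the tie-breaker.


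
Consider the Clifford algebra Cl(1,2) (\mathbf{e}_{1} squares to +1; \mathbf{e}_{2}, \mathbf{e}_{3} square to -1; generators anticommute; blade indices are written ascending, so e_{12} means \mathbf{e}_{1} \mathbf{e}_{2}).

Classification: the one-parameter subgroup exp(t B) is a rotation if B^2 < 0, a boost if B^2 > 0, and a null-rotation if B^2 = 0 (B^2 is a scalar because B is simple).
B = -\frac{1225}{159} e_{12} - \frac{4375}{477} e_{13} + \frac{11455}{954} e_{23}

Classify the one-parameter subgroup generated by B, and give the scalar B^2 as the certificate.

B^2 term by term: the squares give (-\frac{1225}{159})^2*(e_{12})^2 + (-\frac{4375}{477})^2*(e_{13})^2 + (\frac{11455}{954})^2*(e_{23})^2 = \frac{1500625}{25281}*(+1) + \frac{19140625}{227529}*(+1) + \frac{131217025}{910116}*(-1) = -\frac{25}{36} (each basis 2-blade squares to minus the product of its generators' squares); cross terms between blades sharing an index anticommute and cancel. So B^2 = -\frac{25}{36}.
Answer: rotation, certificate B^2 = -\frac{25}{36}. The scalar -\frac{25}{36} is the complete invariant here: its sign names the subgroup type.


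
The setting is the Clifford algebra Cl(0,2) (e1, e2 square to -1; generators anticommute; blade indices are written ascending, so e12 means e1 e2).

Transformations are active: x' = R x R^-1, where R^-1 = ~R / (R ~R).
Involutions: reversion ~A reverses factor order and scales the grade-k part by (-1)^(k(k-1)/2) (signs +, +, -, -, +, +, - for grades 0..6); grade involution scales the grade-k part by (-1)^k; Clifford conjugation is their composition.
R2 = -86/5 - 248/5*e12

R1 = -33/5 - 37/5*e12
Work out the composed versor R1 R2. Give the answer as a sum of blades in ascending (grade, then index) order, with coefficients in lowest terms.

Distribute over the terms of R1 (each basis-blade product reordered to ascending indices, repeated generators contracted through their squares):
(-33/5) R2 = 2838/25 + 8184/25*e12
(-37/5*e12) R2 = -9176/25 + 3182/25*e12
Summing the partial products and collecting blades:
Answer: -6338/25 + 11366/25*e12


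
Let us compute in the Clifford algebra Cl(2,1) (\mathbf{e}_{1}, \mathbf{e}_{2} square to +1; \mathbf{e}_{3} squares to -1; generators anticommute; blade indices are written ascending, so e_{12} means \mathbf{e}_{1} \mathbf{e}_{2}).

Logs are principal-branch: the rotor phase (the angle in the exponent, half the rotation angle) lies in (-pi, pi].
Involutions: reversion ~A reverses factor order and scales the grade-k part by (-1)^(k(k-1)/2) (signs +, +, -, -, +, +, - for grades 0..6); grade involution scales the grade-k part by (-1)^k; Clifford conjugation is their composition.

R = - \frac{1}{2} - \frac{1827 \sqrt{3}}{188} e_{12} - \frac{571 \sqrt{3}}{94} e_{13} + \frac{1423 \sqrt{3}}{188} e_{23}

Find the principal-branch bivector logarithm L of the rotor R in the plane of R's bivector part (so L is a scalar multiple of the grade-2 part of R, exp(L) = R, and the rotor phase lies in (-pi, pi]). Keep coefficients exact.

The scalar part of R is - \frac{1}{2}, so the principal-branch rotor phase is pinned; divide the bivector part by its sine to get the unit plane — L is the phase times that plane.
Concretely: cos(phase) = - \frac{1}{2} gives phase = ±\frac{2 \pi}{3}, and since phase/sin(phase) is even the sign is immaterial: L = (phase/sin(phase)) * <R>_2 = (\frac{4 \sqrt{3} \pi}{9}) * <R>_2.
Answer: - \frac{609 \pi}{47} e_{12} - \frac{1142 \pi}{141} e_{13} + \frac{1423 \pi}{141} e_{23}


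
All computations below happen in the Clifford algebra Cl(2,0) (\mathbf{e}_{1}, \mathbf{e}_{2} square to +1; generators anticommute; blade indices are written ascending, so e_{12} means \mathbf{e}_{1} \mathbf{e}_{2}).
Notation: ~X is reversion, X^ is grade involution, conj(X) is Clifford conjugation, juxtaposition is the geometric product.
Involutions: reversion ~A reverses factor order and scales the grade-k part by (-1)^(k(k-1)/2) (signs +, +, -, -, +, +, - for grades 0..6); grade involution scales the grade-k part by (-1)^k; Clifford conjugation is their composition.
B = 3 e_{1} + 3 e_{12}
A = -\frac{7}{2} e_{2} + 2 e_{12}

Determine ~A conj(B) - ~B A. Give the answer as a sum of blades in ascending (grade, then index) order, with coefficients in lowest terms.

first term: -6 - \frac{21}{2} e_{1} - 6 e_{2} - \frac{21}{2} e_{12}
second term: 6 + \frac{21}{2} e_{1} + 6 e_{2} - \frac{21}{2} e_{12}
Answer: -12 - 21 e_{1} - 12 e_{2}


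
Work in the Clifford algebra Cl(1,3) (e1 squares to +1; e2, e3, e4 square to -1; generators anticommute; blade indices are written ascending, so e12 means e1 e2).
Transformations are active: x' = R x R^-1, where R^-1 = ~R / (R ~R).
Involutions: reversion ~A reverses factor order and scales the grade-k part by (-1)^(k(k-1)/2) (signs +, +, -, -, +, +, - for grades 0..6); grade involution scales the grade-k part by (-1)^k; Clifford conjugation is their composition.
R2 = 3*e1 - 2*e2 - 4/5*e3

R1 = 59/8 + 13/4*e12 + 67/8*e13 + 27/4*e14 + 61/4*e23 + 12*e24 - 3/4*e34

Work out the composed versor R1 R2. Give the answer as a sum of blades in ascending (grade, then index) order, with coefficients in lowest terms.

Distribute over the terms of R2 (each basis-blade product reordered to ascending indices, repeated generators contracted through their squares):
R1 (3*e1) = 177/8*e1 - 39/4*e2 - 201/8*e3 - 81/4*e4 + 183/4*e123 + 36*e124 - 9/4*e134
R1 (-2*e2) = 13/2*e1 - 59/4*e2 - 61/2*e3 - 24*e4 + 67/4*e123 + 27/2*e124 + 3/2*e234
R1 (-4/5*e3) = 67/10*e1 + 61/5*e2 - 59/10*e3 + 3/5*e4 - 13/5*e123 + 27/5*e134 + 48/5*e234
Summing the partial products and collecting blades:
Answer: 1413/40*e1 - 123/10*e2 - 2461/40*e3 - 873/20*e4 + 599/10*e123 + 99/2*e124 + 63/20*e134 + 111/10*e234


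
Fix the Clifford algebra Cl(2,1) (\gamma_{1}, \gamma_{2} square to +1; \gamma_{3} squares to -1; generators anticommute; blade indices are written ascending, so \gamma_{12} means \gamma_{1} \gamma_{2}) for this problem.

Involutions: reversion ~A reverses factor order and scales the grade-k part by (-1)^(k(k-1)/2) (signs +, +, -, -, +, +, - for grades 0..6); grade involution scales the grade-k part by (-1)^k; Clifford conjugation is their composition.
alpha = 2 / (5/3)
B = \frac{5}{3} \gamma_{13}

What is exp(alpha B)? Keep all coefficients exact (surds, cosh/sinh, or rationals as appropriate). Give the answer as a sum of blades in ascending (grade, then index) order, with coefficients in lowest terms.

B^2 = (\frac{5}{3})^2*(\gamma_{13})^2 = \frac{25}{9}*(+1) = \frac{25}{9} (a basis 2-blade squares to minus the product of its generators' squares).
B^2 = \frac{25}{9} — a positive square means the series sums to a boost: l = \frac{5}{3}, alpha*l = 2, so exp(alpha B) = cosh(2) + (sinh(2)/(\frac{5}{3}))*B = \cosh{\left(2 \right)} + (\frac{3 \sinh{\left(2 \right)}}{5})*B.
Answer: \cosh{\left(2 \right)} + \sinh{\left(2 \right)} \gamma_{13}


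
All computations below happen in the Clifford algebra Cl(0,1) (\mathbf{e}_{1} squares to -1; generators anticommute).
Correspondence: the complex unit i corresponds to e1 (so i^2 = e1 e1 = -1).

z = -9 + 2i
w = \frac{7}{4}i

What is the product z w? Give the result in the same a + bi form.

In blades: z = -9 + 2 e_{1}, w = \frac{7}{4} e_{1}.
Distribute z over w term by term (generator squares from the signature, products reordered to ascending indices): (-9)*w = -\frac{63}{4} e_{1}; (2 e_{1})*w = -\frac{7}{2}.
Sum: -\frac{7}{2} - \frac{63}{4} e_{1}; translating back through the correspondence:
Answer: -\frac{7}{2} - \frac{63}{4}i


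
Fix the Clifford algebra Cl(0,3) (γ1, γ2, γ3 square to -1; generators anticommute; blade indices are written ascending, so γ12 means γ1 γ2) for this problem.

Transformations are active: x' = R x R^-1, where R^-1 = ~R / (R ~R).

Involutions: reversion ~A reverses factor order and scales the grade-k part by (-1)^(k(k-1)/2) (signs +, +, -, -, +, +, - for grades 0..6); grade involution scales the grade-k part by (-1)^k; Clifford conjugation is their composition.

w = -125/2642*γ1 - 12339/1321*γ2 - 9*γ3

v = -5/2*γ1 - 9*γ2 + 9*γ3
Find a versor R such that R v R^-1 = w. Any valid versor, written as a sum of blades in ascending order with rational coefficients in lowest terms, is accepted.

Construction: equal norms (both -673/4) license R = v + w = -3365/1321*γ1 - 24228/1321*γ2 — nothing changes along that direction, while (v - w)/2 changes sign, so v maps onto w.
Answer: -3365/1321*γ1 - 24228/1321*γ2


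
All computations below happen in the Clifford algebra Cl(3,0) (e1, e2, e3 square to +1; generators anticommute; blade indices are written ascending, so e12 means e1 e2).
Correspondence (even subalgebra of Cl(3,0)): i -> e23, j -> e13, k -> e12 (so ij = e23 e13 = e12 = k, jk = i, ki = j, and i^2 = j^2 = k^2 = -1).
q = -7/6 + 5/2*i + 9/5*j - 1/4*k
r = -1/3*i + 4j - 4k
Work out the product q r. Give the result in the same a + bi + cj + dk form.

In blades: q = -7/6 - 1/4*e12 + 9/5*e13 + 5/2*e23, r = -4*e12 + 4*e13 - 1/3*e23.
Distribute q over r term by term (generator squares from the signature, products reordered to ascending indices): (-7/6)*r = 14/3*e12 - 14/3*e13 + 7/18*e23; (-1/4*e12)*r = -1 + 1/12*e13 + e23; (9/5*e13)*r = -36/5 + 3/5*e12 - 36/5*e23; (5/2*e23)*r = 5/6 + 10*e12 + 10*e13.
Sum: -221/30 + 229/15*e12 + 65/12*e13 - 523/90*e23; translating back through the correspondence:
Answer: -221/30 - 523/90*i + 65/12*j + 229/15*k


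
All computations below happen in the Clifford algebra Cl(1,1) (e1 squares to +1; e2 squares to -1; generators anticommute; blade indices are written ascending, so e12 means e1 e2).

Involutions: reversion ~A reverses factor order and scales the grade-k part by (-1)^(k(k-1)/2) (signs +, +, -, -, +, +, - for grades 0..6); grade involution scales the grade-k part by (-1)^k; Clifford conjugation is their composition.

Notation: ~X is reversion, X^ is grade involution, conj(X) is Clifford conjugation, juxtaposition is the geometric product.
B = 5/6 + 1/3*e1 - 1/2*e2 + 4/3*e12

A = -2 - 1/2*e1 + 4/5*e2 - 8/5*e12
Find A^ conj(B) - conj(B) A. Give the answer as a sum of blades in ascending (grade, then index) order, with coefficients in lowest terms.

first term: 7/10 + 59/20*e1 - 43/15*e2 + 79/60*e12
second term: 7/30 + 31/60*e1 - 7/15*e2 + 79/60*e12
Answer: 7/15 + 73/30*e1 - 12/5*e2


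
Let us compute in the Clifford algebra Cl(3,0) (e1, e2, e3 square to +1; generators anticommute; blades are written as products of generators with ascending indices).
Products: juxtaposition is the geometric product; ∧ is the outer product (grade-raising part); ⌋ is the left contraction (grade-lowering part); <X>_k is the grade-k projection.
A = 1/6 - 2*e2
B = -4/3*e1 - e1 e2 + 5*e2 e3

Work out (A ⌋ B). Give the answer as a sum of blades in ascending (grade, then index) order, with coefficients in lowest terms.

step 1: -20/9*e1 - 10*e3 - 1/6*e1 e2 + 5/6*e2 e3
Answer: -20/9*e1 - 10*e3 - 1/6*e1 e2 + 5/6*e2 e3


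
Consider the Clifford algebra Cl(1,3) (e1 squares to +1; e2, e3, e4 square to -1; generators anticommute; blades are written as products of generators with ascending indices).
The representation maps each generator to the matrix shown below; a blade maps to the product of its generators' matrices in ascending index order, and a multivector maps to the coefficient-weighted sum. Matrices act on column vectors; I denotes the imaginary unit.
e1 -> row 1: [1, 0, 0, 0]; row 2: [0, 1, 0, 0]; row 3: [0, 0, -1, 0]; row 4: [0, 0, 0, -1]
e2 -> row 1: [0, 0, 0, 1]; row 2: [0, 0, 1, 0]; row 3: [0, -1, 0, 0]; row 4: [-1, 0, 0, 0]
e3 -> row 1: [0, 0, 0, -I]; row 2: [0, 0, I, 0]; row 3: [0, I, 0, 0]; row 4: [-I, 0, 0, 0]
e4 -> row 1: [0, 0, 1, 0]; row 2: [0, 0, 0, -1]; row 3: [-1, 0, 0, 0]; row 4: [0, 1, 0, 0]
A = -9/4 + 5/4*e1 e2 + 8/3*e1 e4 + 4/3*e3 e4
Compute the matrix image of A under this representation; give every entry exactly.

Bivector images (products of the table entries): rho(e1 e2) = rho(e1)rho(e2) = row 1: [0, 0, 0, 1]; row 2: [0, 0, 1, 0]; row 3: [0, 1, 0, 0]; row 4: [1, 0, 0, 0]; rho(e1 e4) = rho(e1)rho(e4) = row 1: [0, 0, 1, 0]; row 2: [0, 0, 0, -1]; row 3: [1, 0, 0, 0]; row 4: [0, -1, 0, 0]; rho(e3 e4) = rho(e3)rho(e4) = row 1: [0, -I, 0, 0]; row 2: [-I, 0, 0, 0]; row 3: [0, 0, 0, -I]; row 4: [0, 0, -I, 0].
M = (-9/4)*1 + (5/4)*rho(e1 e2) + (8/3)*rho(e1 e4) + (4/3)*rho(e3 e4), summed entrywise (1 is the identity matrix):
Answer: row 1: [-9/4, -4*I/3, 8/3, 5/4]; row 2: [-4*I/3, -9/4, 5/4, -8/3]; row 3: [8/3, 5/4, -9/4, -4*I/3]; row 4: [5/4, -8/3, -4*I/3, -9/4]


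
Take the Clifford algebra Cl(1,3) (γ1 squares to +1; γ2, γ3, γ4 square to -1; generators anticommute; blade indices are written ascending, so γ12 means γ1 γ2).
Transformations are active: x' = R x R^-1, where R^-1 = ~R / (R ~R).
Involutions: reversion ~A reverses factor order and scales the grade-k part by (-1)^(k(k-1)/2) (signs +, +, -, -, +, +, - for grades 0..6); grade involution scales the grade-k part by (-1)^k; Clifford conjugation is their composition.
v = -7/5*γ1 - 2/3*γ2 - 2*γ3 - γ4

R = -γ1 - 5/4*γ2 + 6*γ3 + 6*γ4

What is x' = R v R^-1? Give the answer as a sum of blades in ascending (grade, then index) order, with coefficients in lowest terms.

~R = -γ1 - 5/4*γ2 + 6*γ3 + 6*γ4, and R ~R = -1161/16, so R^-1 = ~R / (-1161/16).
R v = 557/30 - 13/12*γ12 + 52/5*γ13 + 47/5*γ14 + 13/2*γ23 + 21/4*γ24 + 6*γ34
Answer: 33293/17415*γ1 + 4550/3483*γ2 - 6214/5805*γ3 - 12019/5805*γ4


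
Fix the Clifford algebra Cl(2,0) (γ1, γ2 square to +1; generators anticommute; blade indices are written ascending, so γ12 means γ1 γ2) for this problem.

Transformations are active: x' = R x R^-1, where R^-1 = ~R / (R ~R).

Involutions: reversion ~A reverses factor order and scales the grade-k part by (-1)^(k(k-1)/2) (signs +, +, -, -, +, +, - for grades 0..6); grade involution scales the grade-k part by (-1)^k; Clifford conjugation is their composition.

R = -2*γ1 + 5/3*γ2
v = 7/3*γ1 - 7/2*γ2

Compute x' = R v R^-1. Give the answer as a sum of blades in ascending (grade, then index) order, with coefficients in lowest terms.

~R = -2*γ1 + 5/3*γ2, and R ~R = 61/9, so R^-1 = ~R / (61/9).
R v = -21/2 + 28/9*γ12
Answer: 707/183*γ1 - 203/122*γ2


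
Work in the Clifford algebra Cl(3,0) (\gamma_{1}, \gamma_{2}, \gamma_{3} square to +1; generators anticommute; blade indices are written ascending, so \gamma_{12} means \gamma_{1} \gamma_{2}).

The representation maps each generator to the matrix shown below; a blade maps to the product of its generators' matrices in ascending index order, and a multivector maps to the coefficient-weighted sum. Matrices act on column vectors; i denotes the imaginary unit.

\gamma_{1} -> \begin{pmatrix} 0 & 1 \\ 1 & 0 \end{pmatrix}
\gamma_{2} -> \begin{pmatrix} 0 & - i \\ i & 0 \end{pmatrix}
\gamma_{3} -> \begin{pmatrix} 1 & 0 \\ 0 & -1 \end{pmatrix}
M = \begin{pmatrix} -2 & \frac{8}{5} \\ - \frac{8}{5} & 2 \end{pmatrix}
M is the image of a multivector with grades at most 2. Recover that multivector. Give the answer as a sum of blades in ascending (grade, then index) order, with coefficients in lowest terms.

Method: 1, rho(\gamma_{1}), rho(\gamma_{2}), rho(\gamma_{3}) form a trace-orthogonal basis of the 2x2 complex matrices (tr(X Y) = 2 if X = Y, else 0), so M = m0*1 + m1*rho(\gamma_{1}) + m2*rho(\gamma_{2}) + m3*rho(\gamma_{3}) with m0 = tr(M)/2 = 0, m1 = tr(M rho(\gamma_{1}))/2 = 0, m2 = tr(M rho(\gamma_{2}))/2 = \frac{8 i}{5}, m3 = tr(M rho(\gamma_{3}))/2 = -2.
Multiplying table entries, the bivector images are rho(\gamma_{12}) = i*rho(\gamma_{3}), rho(\gamma_{13}) = -i*rho(\gamma_{2}), rho(\gamma_{23}) = i*rho(\gamma_{1}); with real blade coefficients the real parts of m0..m3 are the coefficients of 1, \gamma_{1}, \gamma_{2}, \gamma_{3} and the imaginary parts give the bivectors (\gamma_{23}: Im m1, \gamma_{13}: -Im m2, \gamma_{12}: Im m3).
Answer: -2 \gamma_{3} - \frac{8}{5} \gamma_{13}


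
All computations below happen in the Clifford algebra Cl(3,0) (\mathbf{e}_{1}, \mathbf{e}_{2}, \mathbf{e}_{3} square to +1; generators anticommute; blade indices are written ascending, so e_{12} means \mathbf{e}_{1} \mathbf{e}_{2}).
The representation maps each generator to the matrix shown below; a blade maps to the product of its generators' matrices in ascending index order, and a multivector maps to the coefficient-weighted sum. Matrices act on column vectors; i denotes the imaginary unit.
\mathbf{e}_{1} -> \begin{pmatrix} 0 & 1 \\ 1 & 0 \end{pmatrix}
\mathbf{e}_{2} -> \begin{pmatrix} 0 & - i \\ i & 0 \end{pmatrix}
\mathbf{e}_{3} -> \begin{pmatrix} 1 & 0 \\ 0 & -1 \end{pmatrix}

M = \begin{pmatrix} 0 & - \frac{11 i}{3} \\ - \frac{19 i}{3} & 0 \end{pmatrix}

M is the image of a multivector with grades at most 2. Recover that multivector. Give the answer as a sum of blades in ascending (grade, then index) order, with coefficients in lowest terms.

Method: 1, rho(e_{1}), rho(e_{2}), rho(e_{3}) form a trace-orthogonal basis of the 2x2 complex matrices (tr(X Y) = 2 if X = Y, else 0), so M = m0*1 + m1*rho(e_{1}) + m2*rho(e_{2}) + m3*rho(e_{3}) with m0 = tr(M)/2 = 0, m1 = tr(M rho(e_{1}))/2 = - 5 i, m2 = tr(M rho(e_{2}))/2 = - \frac{4}{3}, m3 = tr(M rho(e_{3}))/2 = 0.
Multiplying table entries, the bivector images are rho(e_{12}) = i*rho(e_{3}), rho(e_{13}) = -i*rho(e_{2}), rho(e_{23}) = i*rho(e_{1}); with real blade coefficients the real parts of m0..m3 are the coefficients of 1, e_{1}, e_{2}, e_{3} and the imaginary parts give the bivectors (e_{23}: Im m1, e_{13}: -Im m2, e_{12}: Im m3).
Answer: -\frac{4}{3} e_{2} - 5 e_{23}


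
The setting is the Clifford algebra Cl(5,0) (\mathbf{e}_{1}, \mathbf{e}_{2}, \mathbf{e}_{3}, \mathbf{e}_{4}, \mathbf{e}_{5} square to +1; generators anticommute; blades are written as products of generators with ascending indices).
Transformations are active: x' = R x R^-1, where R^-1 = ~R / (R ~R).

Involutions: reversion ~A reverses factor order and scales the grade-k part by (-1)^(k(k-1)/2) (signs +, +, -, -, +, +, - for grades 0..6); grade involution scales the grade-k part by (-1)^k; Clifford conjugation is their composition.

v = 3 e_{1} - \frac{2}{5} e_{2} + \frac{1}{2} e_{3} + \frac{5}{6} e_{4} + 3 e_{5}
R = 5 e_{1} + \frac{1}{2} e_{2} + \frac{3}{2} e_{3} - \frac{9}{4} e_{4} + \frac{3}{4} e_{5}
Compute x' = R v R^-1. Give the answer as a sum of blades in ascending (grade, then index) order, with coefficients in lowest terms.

~R = 5 e_{1} + \frac{1}{2} e_{2} + \frac{3}{2} e_{3} - \frac{9}{4} e_{4} + \frac{3}{4} e_{5}, and R ~R = \frac{265}{8}, so R^-1 = ~R / (\frac{265}{8}).
R v = \frac{637}{40} - \frac{7}{2} e_{1} e_{2} - 2 e_{1} e_{3} + \frac{131}{12} e_{1} e_{4} + \frac{51}{4} e_{1} e_{5} + \frac{17}{20} e_{2} e_{3} - \frac{29}{60} e_{2} e_{4} + \frac{9}{5} e_{2} e_{5} + \frac{19}{8} e_{3} e_{4} + \frac{33}{8} e_{3} e_{5} - \frac{59}{8} e_{4} e_{5}
Answer: \frac{479}{265} e_{1} + \frac{1167}{1325} e_{2} + \frac{2497}{2650} e_{3} - \frac{11912}{3975} e_{4} - \frac{6039}{2650} e_{5}


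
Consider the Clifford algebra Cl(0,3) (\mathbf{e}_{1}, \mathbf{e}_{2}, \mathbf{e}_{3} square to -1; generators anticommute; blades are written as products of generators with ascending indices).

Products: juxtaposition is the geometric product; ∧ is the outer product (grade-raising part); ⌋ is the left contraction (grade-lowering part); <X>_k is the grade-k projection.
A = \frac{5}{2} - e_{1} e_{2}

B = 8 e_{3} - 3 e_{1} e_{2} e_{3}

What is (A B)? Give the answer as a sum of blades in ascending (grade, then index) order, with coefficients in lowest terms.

step 1: 17 e_{3} - \frac{31}{2} e_{1} e_{2} e_{3}
Answer: 17 e_{3} - \frac{31}{2} e_{1} e_{2} e_{3}


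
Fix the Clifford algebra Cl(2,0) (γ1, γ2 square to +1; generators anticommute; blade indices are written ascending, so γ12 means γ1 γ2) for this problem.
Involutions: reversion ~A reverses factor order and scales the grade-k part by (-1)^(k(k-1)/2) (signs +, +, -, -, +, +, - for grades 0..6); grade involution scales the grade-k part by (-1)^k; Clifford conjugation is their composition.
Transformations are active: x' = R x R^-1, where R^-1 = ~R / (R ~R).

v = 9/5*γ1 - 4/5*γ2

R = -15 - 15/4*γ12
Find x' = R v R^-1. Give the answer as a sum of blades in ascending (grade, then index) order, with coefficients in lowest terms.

~R = -15 + 15/4*γ12, and R ~R = 3825/16, so R^-1 = ~R / (3825/16).
R v = -24*γ1 + 75/4*γ2
Answer: 103/85*γ1 - 132/85*γ2


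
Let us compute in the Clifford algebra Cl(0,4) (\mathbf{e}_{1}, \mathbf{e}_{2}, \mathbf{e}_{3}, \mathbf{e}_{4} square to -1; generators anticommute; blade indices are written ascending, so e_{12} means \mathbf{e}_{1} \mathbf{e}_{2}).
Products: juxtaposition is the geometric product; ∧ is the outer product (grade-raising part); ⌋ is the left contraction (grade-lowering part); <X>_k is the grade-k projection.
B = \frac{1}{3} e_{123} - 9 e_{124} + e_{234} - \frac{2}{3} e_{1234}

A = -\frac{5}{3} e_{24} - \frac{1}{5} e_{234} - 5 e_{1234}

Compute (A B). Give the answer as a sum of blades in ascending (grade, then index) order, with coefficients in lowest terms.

step 1: \frac{47}{15} - \frac{302}{15} e_{1} + \frac{130}{3} e_{3} + \frac{5}{3} e_{4} - \frac{31}{45} e_{13} - \frac{1}{15} e_{14} + \frac{5}{9} e_{134}
Answer: \frac{47}{15} - \frac{302}{15} e_{1} + \frac{130}{3} e_{3} + \frac{5}{3} e_{4} - \frac{31}{45} e_{13} - \frac{1}{15} e_{14} + \frac{5}{9} e_{134}


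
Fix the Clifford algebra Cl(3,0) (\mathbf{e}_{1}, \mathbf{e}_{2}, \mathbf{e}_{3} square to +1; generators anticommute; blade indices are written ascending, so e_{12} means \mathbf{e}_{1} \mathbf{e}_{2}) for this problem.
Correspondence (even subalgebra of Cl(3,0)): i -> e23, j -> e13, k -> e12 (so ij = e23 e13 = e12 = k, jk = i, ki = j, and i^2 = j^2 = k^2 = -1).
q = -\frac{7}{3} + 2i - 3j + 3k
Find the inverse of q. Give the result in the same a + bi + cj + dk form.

In blades: q = -\frac{7}{3} + 3 e_{12} - 3 e_{13} + 2 e_{23}.
With qbar = -\frac{7}{3} - 3 e_{12} + 3 e_{13} - 2 e_{23} (scalar fixed, mapped units negated), q qbar = \frac{247}{9} (the sum of squared coefficients), so q^-1 = qbar / (\frac{247}{9}) = -\frac{21}{247} - \frac{27}{247} e_{12} + \frac{27}{247} e_{13} - \frac{18}{247} e_{23}; translating back:
Answer: -\frac{21}{247} - \frac{18}{247}i + \frac{27}{247}j - \frac{27}{247}k


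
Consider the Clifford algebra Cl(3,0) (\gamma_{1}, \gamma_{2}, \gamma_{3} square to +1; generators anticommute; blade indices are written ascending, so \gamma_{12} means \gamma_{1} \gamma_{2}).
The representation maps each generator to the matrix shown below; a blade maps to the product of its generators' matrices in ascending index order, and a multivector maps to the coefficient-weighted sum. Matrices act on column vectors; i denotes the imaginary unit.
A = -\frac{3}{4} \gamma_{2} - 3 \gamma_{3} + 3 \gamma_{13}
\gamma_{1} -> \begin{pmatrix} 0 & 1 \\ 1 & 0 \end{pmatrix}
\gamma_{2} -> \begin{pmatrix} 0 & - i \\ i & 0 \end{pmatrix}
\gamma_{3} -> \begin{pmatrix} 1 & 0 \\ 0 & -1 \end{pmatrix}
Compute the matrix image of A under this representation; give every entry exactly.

Bivector images (products of the table entries): rho(\gamma_{13}) = rho(\gamma_{1})rho(\gamma_{3}) = \begin{pmatrix} 0 & -1 \\ 1 & 0 \end{pmatrix}.
M = (-\frac{3}{4})*rho(\gamma_{2}) + (-3)*rho(\gamma_{3}) + (3)*rho(\gamma_{13}), summed entrywise:
Answer: \begin{pmatrix} -3 & -3 + \frac{3 i}{4} \\ 3 - \frac{3 i}{4} & 3 \end{pmatrix}


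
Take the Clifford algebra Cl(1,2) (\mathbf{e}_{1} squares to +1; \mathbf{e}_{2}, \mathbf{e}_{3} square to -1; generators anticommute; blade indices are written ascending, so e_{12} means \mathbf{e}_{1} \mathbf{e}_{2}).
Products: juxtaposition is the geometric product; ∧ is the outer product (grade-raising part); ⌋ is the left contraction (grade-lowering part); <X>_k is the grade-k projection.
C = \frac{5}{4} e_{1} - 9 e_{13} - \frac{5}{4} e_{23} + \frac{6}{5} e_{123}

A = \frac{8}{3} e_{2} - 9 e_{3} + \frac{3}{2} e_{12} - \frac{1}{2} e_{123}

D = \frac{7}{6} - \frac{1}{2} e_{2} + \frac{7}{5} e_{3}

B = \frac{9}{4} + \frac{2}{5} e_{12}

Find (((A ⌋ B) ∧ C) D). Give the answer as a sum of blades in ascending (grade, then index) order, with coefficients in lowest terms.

step 1: \frac{3}{5} + \frac{16}{15} e_{1}
step 2: \frac{3}{4} e_{1} - \frac{27}{5} e_{13} - \frac{3}{4} e_{23} - \frac{46}{75} e_{123}
step 3: \frac{1687}{200} e_{1} + \frac{21}{20} e_{2} + \frac{3}{8} e_{3} + \frac{1451}{3000} e_{12} - \frac{1483}{300} e_{13} - \frac{7}{8} e_{23} - \frac{1537}{450} e_{123}
Answer: \frac{1687}{200} e_{1} + \frac{21}{20} e_{2} + \frac{3}{8} e_{3} + \frac{1451}{3000} e_{12} - \frac{1483}{300} e_{13} - \frac{7}{8} e_{23} - \frac{1537}{450} e_{123}


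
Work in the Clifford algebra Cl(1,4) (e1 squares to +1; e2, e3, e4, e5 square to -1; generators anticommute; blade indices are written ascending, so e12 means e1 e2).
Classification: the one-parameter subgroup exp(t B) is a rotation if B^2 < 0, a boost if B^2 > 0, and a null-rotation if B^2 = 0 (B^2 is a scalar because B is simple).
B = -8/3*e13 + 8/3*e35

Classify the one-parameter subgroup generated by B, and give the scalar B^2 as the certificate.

B^2 term by term: the squares give (-8/3)^2*(e13)^2 + (8/3)^2*(e35)^2 = 64/9*(+1) + 64/9*(-1) = 0 (each basis 2-blade squares to minus the product of its generators' squares); cross terms between blades sharing an index anticommute and cancel. So B^2 = 0.
Answer: null-rotation, certificate B^2 = 0. One invariant decides it: the square 0 survives every conjugation, and its sign is exactly the classification.


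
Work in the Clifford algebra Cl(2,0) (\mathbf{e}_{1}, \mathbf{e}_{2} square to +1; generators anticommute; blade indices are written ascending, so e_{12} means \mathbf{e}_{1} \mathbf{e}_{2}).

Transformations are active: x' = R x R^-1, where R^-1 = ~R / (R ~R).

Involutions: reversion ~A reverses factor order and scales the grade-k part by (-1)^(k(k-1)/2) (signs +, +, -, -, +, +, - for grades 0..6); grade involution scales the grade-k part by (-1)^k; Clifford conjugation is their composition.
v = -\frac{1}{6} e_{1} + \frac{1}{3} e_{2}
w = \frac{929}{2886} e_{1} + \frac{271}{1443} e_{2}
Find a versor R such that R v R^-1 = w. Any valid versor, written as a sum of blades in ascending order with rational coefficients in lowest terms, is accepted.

A norm check does it: q(v) = q(w) = \frac{5}{36}, hence R = v + w = \frac{224}{1443} e_{1} + \frac{752}{1443} e_{2} realises the map — parallel part kept, (v - w)/2 negated, v carried to w.
Answer: \frac{224}{1443} e_{1} + \frac{752}{1443} e_{2}


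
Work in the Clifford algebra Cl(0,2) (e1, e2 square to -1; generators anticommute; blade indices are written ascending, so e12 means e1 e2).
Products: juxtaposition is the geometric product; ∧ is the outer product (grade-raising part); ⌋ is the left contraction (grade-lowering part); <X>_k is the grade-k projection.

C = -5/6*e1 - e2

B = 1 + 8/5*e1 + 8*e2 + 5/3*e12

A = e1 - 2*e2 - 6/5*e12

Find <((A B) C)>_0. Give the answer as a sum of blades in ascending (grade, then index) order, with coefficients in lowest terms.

step 1: 82/5 + 109/15*e1 - 419/75*e2 + 10*e12
step 2: 211/450 - 11/3*e1 - 371/15*e2 - 1073/90*e12
step 3: 211/450
Answer: 211/450


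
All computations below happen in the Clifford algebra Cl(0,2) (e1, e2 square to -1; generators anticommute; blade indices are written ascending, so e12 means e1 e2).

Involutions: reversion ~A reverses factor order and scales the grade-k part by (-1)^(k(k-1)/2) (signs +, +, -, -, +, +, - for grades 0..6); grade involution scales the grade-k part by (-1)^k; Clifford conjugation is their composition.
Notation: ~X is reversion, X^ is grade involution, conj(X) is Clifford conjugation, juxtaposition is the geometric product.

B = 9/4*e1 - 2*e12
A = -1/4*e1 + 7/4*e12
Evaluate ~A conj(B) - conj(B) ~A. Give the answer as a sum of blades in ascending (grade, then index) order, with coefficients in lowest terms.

first term: 47/16 + 71/16*e2
second term: 47/16 - 71/16*e2
Answer: 71/8*e2
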